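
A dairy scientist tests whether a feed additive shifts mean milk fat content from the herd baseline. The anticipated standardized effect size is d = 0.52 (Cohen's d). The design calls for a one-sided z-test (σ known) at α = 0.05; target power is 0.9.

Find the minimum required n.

Set Φ(δ − 1.645) = 0.9; then δ − 1.645 = Φ⁻¹(0.9) = 1.282, giving δ = 2.926.
δ = d·√n ⇒ n = (δ/d)² = (2.926 / 0.52)² = 31.67.
Rounding up, n = 32.

n = 32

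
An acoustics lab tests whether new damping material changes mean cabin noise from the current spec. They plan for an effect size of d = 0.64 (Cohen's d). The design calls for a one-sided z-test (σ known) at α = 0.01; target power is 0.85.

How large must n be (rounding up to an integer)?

n = 28

Set Φ(δ − 2.326) = 0.85; then δ − 2.326 = Φ⁻¹(0.85) = 1.036, giving δ = 3.363.
δ = d·√n ⇒ n = (δ/d)² = (3.363 / 0.64)² = 27.61.
Rounding up, n = 28.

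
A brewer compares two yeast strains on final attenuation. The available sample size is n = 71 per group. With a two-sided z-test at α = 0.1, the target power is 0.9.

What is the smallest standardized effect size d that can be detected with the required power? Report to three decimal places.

d ≈ 0.491

Required noncentrality: δ = z_{0.05} + z_{0.10} = 1.645 + 1.282 = 2.926.
(The second rejection-region term Φ(−δ − z_{α/2}) is negligible and dropped.)
δ = d·√(n/2) ⇒ d = δ/√(n/2) = 2.926/√(71/2) = 0.4912.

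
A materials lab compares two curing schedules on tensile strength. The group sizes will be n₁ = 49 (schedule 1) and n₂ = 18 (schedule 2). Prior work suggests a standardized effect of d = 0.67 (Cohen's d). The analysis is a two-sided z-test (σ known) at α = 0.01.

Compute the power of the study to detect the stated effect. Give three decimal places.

Power ≈ 0.442

Noncentrality parameter: δ = d / √(1/n₁ + 1/n₂) = 0.67 / √(1/49 + 1/18) = 2.4309
Two-sided α = 0.01 → critical value z_{0.005} = 2.576.
Power = Φ(δ − 2.576) + Φ(−δ − 2.576) = Φ(-0.145) + Φ(-5.007) = 0.4424 + 0.0000 = 0.4424.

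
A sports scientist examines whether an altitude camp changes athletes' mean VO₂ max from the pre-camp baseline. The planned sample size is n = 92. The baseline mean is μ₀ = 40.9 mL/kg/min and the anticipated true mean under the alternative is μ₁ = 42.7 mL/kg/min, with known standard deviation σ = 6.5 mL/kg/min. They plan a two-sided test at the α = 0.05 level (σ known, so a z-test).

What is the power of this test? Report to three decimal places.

Power ≈ 0.757

Standardized effect: d = |μ₁ − μ₀| / σ = |42.7 − 40.9| / 6.5 = 0.2769
Noncentrality parameter: λ = d·√n = 0.2769 × √92 = 2.6562
Two-sided α = 0.05 → critical value z_{0.025} = 1.960.
Power = Φ(λ − 1.960) + Φ(−λ − 1.960) = Φ(0.696) + Φ(-4.616) = 0.7568 + 0.0000 = 0.7568.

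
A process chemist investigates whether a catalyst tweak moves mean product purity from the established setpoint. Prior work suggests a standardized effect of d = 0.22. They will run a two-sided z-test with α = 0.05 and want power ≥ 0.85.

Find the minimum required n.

n = 186

For power 0.85 need Φ(δ − z_{0.025}) = 0.85, so δ = z_{0.025} + z_{0.15} = 1.960 + 1.036 = 2.996.
(The Φ(−δ − z_{α/2}) term is vanishingly small for δ > 0 and is dropped in the standard sample-size formula.)
δ = d·√n ⇒ n = (δ/d)² = (2.996 / 0.22)² = 185.50.
Rounding up, n = 186.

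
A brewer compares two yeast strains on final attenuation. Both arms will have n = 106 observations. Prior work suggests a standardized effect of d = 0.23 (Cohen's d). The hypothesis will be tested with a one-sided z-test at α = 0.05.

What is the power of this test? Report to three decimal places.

Noncentrality parameter: δ = d·√(n/2) = 0.23 × √(106/2) = 1.6744
One-sided α = 0.05 → critical value z_{0.05} = 1.645.
Power = Φ(δ − 1.645) = Φ(0.030) = 0.5118.

Power ≈ 0.512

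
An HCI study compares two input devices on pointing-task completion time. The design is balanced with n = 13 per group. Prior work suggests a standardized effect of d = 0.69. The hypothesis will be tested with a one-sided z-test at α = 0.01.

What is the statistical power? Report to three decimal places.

Power ≈ 0.285

Noncentrality parameter: δ = d·√(n/2) = 0.69 × √(13/2) = 1.7592
Critical value for a one-sided test at α = 0.01: z_α = 2.326.
Power = Φ(δ − 2.326) = Φ(-0.567) = 0.2853.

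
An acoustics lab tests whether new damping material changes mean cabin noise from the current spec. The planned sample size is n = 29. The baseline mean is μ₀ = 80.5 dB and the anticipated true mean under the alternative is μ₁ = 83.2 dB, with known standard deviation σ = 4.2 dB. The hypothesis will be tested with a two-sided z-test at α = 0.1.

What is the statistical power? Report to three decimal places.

Standardized effect: d = |μ₁ − μ₀| / σ = |83.2 − 80.5| / 4.2 = 0.6429
Noncentrality parameter: δ = d·√n = 0.6429 × √29 = 3.4619
Critical value for a two-sided test at α = 0.1: z_{α/2} = 1.645.
Power = Φ(δ − 1.645) + Φ(−δ − 1.645) = Φ(1.817) + Φ(-5.107) = 0.9654 + 0.0000 = 0.9654.

Power ≈ 0.965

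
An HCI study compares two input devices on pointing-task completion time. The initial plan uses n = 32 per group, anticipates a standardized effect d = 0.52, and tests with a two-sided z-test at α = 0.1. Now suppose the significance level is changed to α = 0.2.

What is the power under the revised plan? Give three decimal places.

δ = d·√(n/2) = 0.52 × √(32/2) = 2.0800 (unchanged). New critical value: z_{0.1} = 1.282.
Revised power = Φ(δ − 1.282) + Φ(−δ − 1.282) = Φ(0.798) + Φ(-3.362) = 0.7877 + 0.0004 = 0.7881.

Power ≈ 0.788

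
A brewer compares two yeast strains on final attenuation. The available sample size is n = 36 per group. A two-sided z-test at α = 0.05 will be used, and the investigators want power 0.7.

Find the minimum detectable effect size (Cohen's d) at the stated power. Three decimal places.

d ≈ 0.586

Required noncentrality: δ = z_{0.025} + z_{0.30} = 1.960 + 0.524 = 2.484.
(Lower-tail contribution to power is negligible for δ > 0.)
δ = d·√(n/2) ⇒ d = δ/√(n/2) = 2.484/√(36/2) = 0.5856.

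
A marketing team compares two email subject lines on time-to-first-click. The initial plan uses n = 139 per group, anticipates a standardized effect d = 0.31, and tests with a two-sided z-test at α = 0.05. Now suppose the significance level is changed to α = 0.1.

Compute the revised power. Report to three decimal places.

δ = d·√(n/2) = 0.31 × √(139/2) = 2.5844 (unchanged). New critical value: z_{0.05} = 1.645.
Revised power = Φ(δ − 1.645) + Φ(−δ − 1.645) = Φ(0.940) + Φ(-4.229) = 0.8263 + 0.0000 = 0.8263.

Power ≈ 0.826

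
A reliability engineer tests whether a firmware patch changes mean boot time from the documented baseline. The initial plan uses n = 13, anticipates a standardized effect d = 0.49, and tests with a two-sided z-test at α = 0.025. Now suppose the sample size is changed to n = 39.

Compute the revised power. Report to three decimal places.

With n = 39: δ = d·√n = 0.49 × √39 = 3.0600. Critical value z_{0.0125} = 2.241.
Revised power = Φ(δ − 2.241) + Φ(−δ − 2.241) = Φ(0.819) + Φ(-5.301) = 0.7935 + 0.0000 = 0.7935.

Power ≈ 0.794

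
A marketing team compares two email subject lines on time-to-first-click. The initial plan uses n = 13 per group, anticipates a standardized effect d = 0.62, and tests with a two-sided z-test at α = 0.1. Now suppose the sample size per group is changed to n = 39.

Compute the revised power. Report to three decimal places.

Power ≈ 0.863

With n = 39 per group: δ = d·√(n/2) = 0.62 × √(39/2) = 2.7378. Critical value z_{0.05} = 1.645.
Revised power = Φ(δ − 1.645) + Φ(−δ − 1.645) = Φ(1.093) + Φ(-4.383) = 0.8628 + 0.0000 = 0.8628.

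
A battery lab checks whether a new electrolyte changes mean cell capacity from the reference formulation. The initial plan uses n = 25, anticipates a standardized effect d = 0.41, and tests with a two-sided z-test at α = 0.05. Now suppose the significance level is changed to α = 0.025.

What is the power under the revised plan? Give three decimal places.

Power ≈ 0.424

δ = d·√n = 0.41 × √25 = 2.0500 (unchanged). New critical value: z_{0.0125} = 2.241.
Revised power = Φ(δ − 2.241) + Φ(−δ − 2.241) = Φ(-0.191) + Φ(-4.291) = 0.4241 + 0.0000 = 0.4241.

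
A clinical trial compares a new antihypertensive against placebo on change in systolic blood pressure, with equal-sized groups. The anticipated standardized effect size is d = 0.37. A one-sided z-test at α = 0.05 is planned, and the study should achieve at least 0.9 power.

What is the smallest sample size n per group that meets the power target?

n = 126 per group

For power 0.9 need Φ(δ − z_{0.05}) = 0.9, so δ = z_{0.05} + z_{0.10} = 1.645 + 1.282 = 2.926.
δ = d·√(n/2) ⇒ n = 2(δ/d)² = 2 × (2.926 / 0.37)² = 125.11.
Rounding up, n = 126 per group.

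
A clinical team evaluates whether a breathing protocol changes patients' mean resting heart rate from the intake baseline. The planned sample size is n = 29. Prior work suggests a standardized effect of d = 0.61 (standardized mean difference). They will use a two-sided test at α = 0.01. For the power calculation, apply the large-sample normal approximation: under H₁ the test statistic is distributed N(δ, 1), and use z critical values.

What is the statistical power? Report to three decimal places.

Power ≈ 0.761

Noncentrality parameter: δ = d·√n = 0.61 × √29 = 3.2850
Critical value for a two-sided test at α = 0.01: z_{α/2} = 2.576.
Power = Φ(δ − 2.576) + Φ(−δ − 2.576) = Φ(0.709) + Φ(-5.861) = 0.7609 + 0.0000 = 0.7609.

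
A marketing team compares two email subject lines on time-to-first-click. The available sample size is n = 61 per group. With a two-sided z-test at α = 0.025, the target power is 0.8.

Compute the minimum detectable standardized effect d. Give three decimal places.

d ≈ 0.558

Required noncentrality: δ = z_{0.0125} + z_{0.20} = 2.241 + 0.842 = 3.083.
(The second rejection-region term Φ(−δ − z_{α/2}) is negligible and dropped.)
δ = d·√(n/2) ⇒ d = δ/√(n/2) = 3.083/√(61/2) = 0.5582.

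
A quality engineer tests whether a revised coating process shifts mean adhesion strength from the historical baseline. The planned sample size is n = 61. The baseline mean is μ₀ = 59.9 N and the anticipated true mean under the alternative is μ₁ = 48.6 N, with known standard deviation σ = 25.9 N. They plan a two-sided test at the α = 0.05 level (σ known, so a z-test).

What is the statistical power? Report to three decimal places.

Power ≈ 0.926

Standardized effect: d = |μ₁ − μ₀| / σ = |48.6 − 59.9| / 25.9 = 0.4363
Noncentrality parameter: δ = d·√n = 0.4363 × √61 = 3.4076
Critical value for a two-sided test at α = 0.05: z_{α/2} = 1.960.
Power = Φ(δ − 1.960) + Φ(−δ − 1.960) = Φ(1.448) + Φ(-5.368) = 0.9261 + 0.0000 = 0.9261.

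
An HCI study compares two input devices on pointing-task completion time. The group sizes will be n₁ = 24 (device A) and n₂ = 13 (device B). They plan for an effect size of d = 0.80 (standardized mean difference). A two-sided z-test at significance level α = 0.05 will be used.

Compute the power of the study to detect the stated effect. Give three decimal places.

Noncentrality parameter: λ = d / √(1/n₁ + 1/n₂) = 0.80 / √(1/24 + 1/13) = 2.3231
Critical value for a two-sided test at α = 0.05: z_{α/2} = 1.960.
Power = Φ(λ − 1.960) + Φ(−λ − 1.960) = Φ(0.363) + Φ(-4.283) = 0.6417 + 0.0000 = 0.6418.

Power ≈ 0.642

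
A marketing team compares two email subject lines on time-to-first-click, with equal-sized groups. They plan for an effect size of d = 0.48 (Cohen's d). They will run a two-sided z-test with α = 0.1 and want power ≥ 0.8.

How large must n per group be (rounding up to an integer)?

Set Φ(δ − 1.645) = 0.8; then δ − 1.645 = Φ⁻¹(0.8) = 0.842, giving δ = 2.486.
(Ignoring the negligible lower-tail rejection probability gives the usual closed-form inversion.)
δ = d·√(n/2) ⇒ n = 2(δ/d)² = 2 × (2.486 / 0.48)² = 53.67.
Rounding up, n = 54 per group.

n = 54 per group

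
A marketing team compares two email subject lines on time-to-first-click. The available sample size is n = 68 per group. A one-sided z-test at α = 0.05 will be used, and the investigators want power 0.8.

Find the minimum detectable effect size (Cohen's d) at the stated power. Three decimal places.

Need Φ(δ − 1.645) = 0.8, so δ = 1.645 + 0.842 = 2.486.
δ = d·√(n/2) ⇒ d = δ/√(n/2) = 2.486/√(68/2) = 0.4264.

d ≈ 0.426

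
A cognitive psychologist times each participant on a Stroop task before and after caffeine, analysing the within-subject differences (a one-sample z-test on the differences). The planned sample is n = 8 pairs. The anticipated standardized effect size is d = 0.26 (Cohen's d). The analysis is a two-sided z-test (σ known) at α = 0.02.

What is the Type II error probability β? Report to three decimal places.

β ≈ 0.943

Noncentrality parameter: δ = d·√n = 0.26 × √8 = 0.7354
Critical value for a two-sided test at α = 0.02: z_{α/2} = 2.326.
Power = Φ(δ − 2.326) + Φ(−δ − 2.326) = Φ(-1.591) + Φ(-3.062) = 0.0558 + 0.0011 = 0.0569.
Type II error: β = 1 − power = 1 − 0.0569 = 0.9431.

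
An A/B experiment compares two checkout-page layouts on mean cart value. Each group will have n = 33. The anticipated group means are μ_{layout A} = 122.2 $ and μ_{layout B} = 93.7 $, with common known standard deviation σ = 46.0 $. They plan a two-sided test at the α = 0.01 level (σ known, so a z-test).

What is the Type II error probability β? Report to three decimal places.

β ≈ 0.524

Standardized effect: d = |μ_{layout A} − μ_{layout B}| / σ = |122.2 − 93.7| / 46.0 = 0.6196
Noncentrality parameter: δ = d·√(n/2) = 0.6196 × √(33/2) = 2.5167
Critical value for a two-sided test at α = 0.01: z_{α/2} = 2.576.
Power = Φ(δ − 2.576) + Φ(−δ − 2.576) = Φ(-0.059) + Φ(-5.093) = 0.4764 + 0.0000 = 0.4764.
Type II error: β = 1 − power = 1 − 0.4764 = 0.5236.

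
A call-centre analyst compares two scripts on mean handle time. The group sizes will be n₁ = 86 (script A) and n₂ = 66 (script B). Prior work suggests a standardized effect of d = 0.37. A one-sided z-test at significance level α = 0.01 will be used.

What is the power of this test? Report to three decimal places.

Noncentrality parameter: δ = d / √(1/n₁ + 1/n₂) = 0.37 / √(1/86 + 1/66) = 2.2610
Critical value for a one-sided test at α = 0.01: z_α = 2.326.
Power = Φ(δ − 2.326) = Φ(-0.065) = 0.4739.

Power ≈ 0.474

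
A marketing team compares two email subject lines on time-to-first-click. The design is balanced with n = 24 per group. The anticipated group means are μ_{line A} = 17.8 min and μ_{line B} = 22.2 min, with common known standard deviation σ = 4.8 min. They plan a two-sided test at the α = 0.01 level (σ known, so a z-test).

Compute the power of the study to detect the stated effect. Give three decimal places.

Power ≈ 0.726

Standardized effect: d = |μ_{line A} − μ_{line B}| / σ = |17.8 − 22.2| / 4.8 = 0.9167
Noncentrality parameter: λ = d·√(n/2) = 0.9167 × √(24/2) = 3.1754
Critical value for a two-sided test at α = 0.01: z_{α/2} = 2.576.
Power = Φ(λ − 2.576) + Φ(−λ − 2.576) = Φ(0.600) + Φ(-5.751) = 0.7256 + 0.0000 = 0.7256.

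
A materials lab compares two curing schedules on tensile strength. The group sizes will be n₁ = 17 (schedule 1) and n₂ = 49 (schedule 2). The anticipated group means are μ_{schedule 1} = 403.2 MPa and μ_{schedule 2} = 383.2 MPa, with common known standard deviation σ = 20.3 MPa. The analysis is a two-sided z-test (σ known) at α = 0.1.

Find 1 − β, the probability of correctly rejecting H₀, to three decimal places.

Standardized effect: d = |μ_{schedule 1} − μ_{schedule 2}| / σ = |403.2 − 383.2| / 20.3 = 0.9852
Noncentrality parameter: δ = d / √(1/n₁ + 1/n₂) = 0.9852 / √(1/17 + 1/49) = 3.5001
Two-sided α = 0.1 → critical value z_{0.05} = 1.645.
Power = Φ(δ − 1.645) + Φ(−δ − 1.645) = Φ(1.855) + Φ(-5.145) = 0.9682 + 0.0000 = 0.9682.

Power ≈ 0.968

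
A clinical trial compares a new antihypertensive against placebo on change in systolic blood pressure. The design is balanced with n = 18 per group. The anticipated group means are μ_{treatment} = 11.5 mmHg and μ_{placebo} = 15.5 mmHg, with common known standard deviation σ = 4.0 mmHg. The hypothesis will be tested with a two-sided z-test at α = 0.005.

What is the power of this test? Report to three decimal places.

Power ≈ 0.577

Standardized effect: d = |μ_{treatment} − μ_{placebo}| / σ = |11.5 − 15.5| / 4.0 = 1.0000
Noncentrality parameter: δ = d·√(n/2) = 1.0000 × √(18/2) = 3.0000
Critical value for a two-sided test at α = 0.005: z_{α/2} = 2.807.
Power = Φ(δ − 2.807) + Φ(−δ − 2.807) = Φ(0.193) + Φ(-5.807) = 0.5765 + 0.0000 = 0.5765.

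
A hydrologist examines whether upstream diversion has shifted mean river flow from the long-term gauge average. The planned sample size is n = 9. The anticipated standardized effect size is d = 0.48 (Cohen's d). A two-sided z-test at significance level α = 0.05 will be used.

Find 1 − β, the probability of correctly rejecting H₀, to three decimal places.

Power ≈ 0.302

Noncentrality parameter: δ = d·√n = 0.48 × √9 = 1.4400
Critical value for a two-sided test at α = 0.05: z_{α/2} = 1.960.
Power = Φ(δ − 1.960) + Φ(−δ − 1.960) = Φ(-0.520) + Φ(-3.400) = 0.3015 + 0.0003 = 0.3019.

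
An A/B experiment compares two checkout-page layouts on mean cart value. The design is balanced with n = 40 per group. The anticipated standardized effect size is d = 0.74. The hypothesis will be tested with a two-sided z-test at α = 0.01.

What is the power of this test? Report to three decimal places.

Noncentrality parameter: δ = d·√(n/2) = 0.74 × √(40/2) = 3.3094
Two-sided α = 0.01 → critical value z_{0.005} = 2.576.
Power = Φ(δ − 2.576) + Φ(−δ − 2.576) = Φ(0.734) + Φ(-5.885) = 0.7684 + 0.0000 = 0.7684.

Power ≈ 0.768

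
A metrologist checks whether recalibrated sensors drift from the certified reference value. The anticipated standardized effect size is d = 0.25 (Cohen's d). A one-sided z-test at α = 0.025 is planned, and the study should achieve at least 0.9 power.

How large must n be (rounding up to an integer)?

For power 0.9 need Φ(δ − z_{0.025}) = 0.9, so δ = z_{0.025} + z_{0.10} = 1.960 + 1.282 = 3.242.
δ = d·√n ⇒ n = (δ/d)² = (3.242 / 0.25)² = 168.12.
Round up to the next whole unit.

n = 169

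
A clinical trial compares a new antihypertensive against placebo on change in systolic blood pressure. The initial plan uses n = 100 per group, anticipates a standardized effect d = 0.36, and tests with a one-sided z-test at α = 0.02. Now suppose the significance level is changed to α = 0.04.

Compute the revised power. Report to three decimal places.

Power ≈ 0.787

δ = d·√(n/2) = 0.36 × √(100/2) = 2.5456 (unchanged). New critical value: z_{0.04} = 1.751.
Revised power = P(Z > 1.751 − δ) = Φ(0.795) = 0.7867.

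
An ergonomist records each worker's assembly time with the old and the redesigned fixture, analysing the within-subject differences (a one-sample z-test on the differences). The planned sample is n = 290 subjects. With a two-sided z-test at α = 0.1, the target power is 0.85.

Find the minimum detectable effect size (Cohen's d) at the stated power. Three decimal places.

Required noncentrality: δ = z_{0.05} + z_{0.15} = 1.645 + 1.036 = 2.681.
(The second rejection-region term Φ(−δ − z_{α/2}) is negligible and dropped.)
δ = d·√n ⇒ d = δ/√n = 2.681/√290 = 0.1575.

d ≈ 0.157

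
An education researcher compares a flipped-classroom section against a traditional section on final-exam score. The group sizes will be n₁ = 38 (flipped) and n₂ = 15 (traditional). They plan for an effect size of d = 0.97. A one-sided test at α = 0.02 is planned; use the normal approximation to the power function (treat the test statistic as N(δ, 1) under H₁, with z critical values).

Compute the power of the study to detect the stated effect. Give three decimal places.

Power ≈ 0.870

Noncentrality parameter: δ = d / √(1/n₁ + 1/n₂) = 0.97 / √(1/38 + 1/15) = 3.1811
Critical value for a one-sided test at α = 0.02: z_α = 2.054.
Power = P(Z > 2.054 − δ) = Φ(1.127) = 0.8702.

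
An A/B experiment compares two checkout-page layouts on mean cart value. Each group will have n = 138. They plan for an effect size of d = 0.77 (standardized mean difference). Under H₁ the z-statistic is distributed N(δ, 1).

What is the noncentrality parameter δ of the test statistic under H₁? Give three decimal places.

The noncentrality parameter scales effect size by the design's sample-size factor: δ = d·√(n/2) = 0.77 × √(138/2) = 6.3961

δ ≈ 6.396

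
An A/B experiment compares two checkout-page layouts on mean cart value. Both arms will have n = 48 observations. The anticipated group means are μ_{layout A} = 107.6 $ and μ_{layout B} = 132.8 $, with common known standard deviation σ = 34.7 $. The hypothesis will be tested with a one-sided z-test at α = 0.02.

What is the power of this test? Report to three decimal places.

Standardized effect: d = |μ_{layout A} − μ_{layout B}| / σ = |107.6 − 132.8| / 34.7 = 0.7262
Noncentrality parameter: δ = d·√(n/2) = 0.7262 × √(48/2) = 3.5578
Critical value for a one-sided test at α = 0.02: z_α = 2.054.
Power = P(Z > 2.054 − δ) = Φ(1.504) = 0.9337.

Power ≈ 0.934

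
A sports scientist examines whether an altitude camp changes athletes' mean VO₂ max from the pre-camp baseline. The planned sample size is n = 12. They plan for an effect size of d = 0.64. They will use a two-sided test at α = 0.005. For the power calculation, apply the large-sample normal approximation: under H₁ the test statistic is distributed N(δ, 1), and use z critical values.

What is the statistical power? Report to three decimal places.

Noncentrality parameter: δ = d·√n = 0.64 × √12 = 2.2170
Two-sided α = 0.005 → critical value z_{0.0025} = 2.807.
Power = Φ(δ − 2.807) + Φ(−δ − 2.807) = Φ(-0.590) + Φ(-5.024) = 0.2776 + 0.0000 = 0.2776.

Power ≈ 0.278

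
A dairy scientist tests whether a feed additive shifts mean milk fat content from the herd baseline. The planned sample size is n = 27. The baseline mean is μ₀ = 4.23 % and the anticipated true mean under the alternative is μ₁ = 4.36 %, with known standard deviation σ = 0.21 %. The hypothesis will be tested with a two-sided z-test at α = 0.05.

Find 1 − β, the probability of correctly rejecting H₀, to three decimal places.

Power ≈ 0.896

Standardized effect: d = |μ₁ − μ₀| / σ = |4.36 − 4.23| / 0.21 = 0.6190
Noncentrality parameter: δ = d·√n = 0.6190 × √27 = 3.2167
Two-sided α = 0.05 → critical value z_{0.025} = 1.960.
Power = Φ(δ − 1.960) + Φ(−δ − 1.960) = Φ(1.257) + Φ(-5.177) = 0.8956 + 0.0000 = 0.8956.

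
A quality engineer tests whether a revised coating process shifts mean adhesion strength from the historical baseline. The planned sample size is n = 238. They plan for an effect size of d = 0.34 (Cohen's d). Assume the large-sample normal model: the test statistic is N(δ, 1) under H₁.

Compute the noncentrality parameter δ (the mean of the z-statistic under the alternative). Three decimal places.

The noncentrality parameter scales effect size by the design's sample-size factor: δ = d·√n = 0.34 × √238 = 5.2453

δ ≈ 5.245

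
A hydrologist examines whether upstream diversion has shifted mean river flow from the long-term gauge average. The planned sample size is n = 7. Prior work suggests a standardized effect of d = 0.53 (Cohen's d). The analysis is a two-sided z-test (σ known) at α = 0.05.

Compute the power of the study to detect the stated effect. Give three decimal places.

Noncentrality parameter: δ = d·√n = 0.53 × √7 = 1.4022
Two-sided α = 0.05 → critical value z_{0.025} = 1.960.
Power = Φ(δ − 1.960) + Φ(−δ − 1.960) = Φ(-0.558) + Φ(-3.362) = 0.2885 + 0.0004 = 0.2889.

Power ≈ 0.289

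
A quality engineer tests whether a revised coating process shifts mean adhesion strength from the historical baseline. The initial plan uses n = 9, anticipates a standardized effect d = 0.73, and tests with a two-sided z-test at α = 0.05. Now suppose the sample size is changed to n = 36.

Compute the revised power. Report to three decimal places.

With n = 36: δ = d·√n = 0.73 × √36 = 4.3800. Critical value z_{0.025} = 1.960.
Revised power = Φ(δ − 1.960) + Φ(−δ − 1.960) = Φ(2.420) + Φ(-6.340) = 0.9922 + 0.0000 = 0.9922.

Power ≈ 0.992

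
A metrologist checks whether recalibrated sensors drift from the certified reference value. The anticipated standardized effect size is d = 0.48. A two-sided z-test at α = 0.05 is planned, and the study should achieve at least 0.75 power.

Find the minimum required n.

n = 31

For power 0.75 need Φ(δ − z_{0.025}) = 0.75, so δ = z_{0.025} + z_{0.25} = 1.960 + 0.674 = 2.634.
(The Φ(−δ − z_{α/2}) term is vanishingly small for δ > 0 and is dropped in the standard sample-size formula.)
δ = d·√n ⇒ n = (δ/d)² = (2.634 / 0.48)² = 30.12.
Round up to the next whole unit.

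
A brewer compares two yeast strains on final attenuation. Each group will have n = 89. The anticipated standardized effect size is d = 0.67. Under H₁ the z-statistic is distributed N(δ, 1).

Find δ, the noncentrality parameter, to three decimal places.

The noncentrality parameter scales effect size by the design's sample-size factor: δ = d·√(n/2) = 0.67 × √(89/2) = 4.4695

δ ≈ 4.469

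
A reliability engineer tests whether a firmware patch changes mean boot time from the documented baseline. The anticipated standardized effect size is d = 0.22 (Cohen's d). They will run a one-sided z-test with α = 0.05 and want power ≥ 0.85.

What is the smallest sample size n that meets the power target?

Set Φ(δ − 1.645) = 0.85; then δ − 1.645 = Φ⁻¹(0.85) = 1.036, giving δ = 2.681.
δ = d·√n ⇒ n = (δ/d)² = (2.681 / 0.22)² = 148.54.
Rounding up, n = 149.

n = 149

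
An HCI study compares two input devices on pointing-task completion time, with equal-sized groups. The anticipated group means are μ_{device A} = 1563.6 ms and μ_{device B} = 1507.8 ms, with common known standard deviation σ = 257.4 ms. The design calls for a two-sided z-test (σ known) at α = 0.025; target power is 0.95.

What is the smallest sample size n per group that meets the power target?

n = 643 per group

Standardized effect: d = |μ_{device A} − μ_{device B}| / σ = |1563.6 − 1507.8| / 257.4 = 0.2168
Set Φ(δ − 2.241) = 0.95; then δ − 2.241 = Φ⁻¹(0.95) = 1.645, giving δ = 3.886.
(The Φ(−δ − z_{α/2}) term is vanishingly small for δ > 0 and is dropped in the standard sample-size formula.)
δ = d·√(n/2) ⇒ n = 2(δ/d)² = 2 × (3.886 / 0.2168)² = 642.75.
Rounding up, n = 643 per group.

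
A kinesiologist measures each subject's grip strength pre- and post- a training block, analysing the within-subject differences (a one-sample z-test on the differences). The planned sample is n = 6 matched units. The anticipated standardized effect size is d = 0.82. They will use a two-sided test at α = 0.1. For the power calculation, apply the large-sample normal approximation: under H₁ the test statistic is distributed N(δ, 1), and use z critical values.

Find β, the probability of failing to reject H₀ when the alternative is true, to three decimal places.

β ≈ 0.358

Noncentrality parameter: δ = d·√n = 0.82 × √6 = 2.0086
Critical value for a two-sided test at α = 0.1: z_{α/2} = 1.645.
Power = Φ(δ − 1.645) + Φ(−δ − 1.645) = Φ(0.364) + Φ(-3.653) = 0.6420 + 0.0001 = 0.6421.
Type II error: β = 1 − power = 1 − 0.6421 = 0.3579.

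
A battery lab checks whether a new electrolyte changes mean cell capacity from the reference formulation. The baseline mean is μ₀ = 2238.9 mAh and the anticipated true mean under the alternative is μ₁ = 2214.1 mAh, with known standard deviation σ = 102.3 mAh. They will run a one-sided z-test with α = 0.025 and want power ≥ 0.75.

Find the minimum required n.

n = 119

Standardized effect: d = |μ₁ − μ₀| / σ = |2214.1 − 2238.9| / 102.3 = 0.2424
For power 0.75 need Φ(δ − z_{0.025}) = 0.75, so δ = z_{0.025} + z_{0.25} = 1.960 + 0.674 = 2.634.
δ = d·√n ⇒ n = (δ/d)² = (2.634 / 0.2424)² = 118.09.
Round up to the next whole unit.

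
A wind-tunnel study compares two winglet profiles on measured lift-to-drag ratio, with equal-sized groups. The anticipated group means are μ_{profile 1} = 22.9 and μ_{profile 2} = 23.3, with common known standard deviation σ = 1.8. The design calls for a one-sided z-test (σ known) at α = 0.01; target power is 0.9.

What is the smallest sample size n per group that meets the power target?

n = 528 per group

Standardized effect: d = |μ_{profile 1} − μ_{profile 2}| / σ = |22.9 − 23.3| / 1.8 = 0.2222
Set Φ(δ − 2.326) = 0.9; then δ − 2.326 = Φ⁻¹(0.9) = 1.282, giving δ = 3.608.
δ = d·√(n/2) ⇒ n = 2(δ/d)² = 2 × (3.608 / 0.2222)² = 527.19.
Round up to the next whole unit.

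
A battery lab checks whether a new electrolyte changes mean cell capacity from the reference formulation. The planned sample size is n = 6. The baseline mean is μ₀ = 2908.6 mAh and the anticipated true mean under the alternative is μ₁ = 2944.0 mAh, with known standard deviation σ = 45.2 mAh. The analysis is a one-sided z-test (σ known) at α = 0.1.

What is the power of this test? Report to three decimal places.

Standardized effect: d = |μ₁ − μ₀| / σ = |2944.0 − 2908.6| / 45.2 = 0.7832
Noncentrality parameter: δ = d·√n = 0.7832 × √6 = 1.9184
One-sided α = 0.1 → critical value z_{0.1} = 1.282.
Power = Φ(δ − 1.282) = Φ(0.637) = 0.7379.

Power ≈ 0.738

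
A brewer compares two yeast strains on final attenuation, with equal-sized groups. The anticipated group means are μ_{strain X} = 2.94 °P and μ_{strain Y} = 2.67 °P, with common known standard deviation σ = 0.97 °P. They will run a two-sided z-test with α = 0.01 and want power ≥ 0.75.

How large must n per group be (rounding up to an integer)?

Standardized effect: d = |μ_{strain X} − μ_{strain Y}| / σ = |2.94 − 2.67| / 0.97 = 0.2784
For power 0.75 need Φ(δ − z_{0.005}) = 0.75, so δ = z_{0.005} + z_{0.25} = 2.576 + 0.674 = 3.250.
(The Φ(−δ − z_{α/2}) term is vanishingly small for δ > 0 and is dropped in the standard sample-size formula.)
δ = d·√(n/2) ⇒ n = 2(δ/d)² = 2 × (3.250 / 0.2784)² = 272.71.
Rounding up, n = 273 per group.

n = 273 per group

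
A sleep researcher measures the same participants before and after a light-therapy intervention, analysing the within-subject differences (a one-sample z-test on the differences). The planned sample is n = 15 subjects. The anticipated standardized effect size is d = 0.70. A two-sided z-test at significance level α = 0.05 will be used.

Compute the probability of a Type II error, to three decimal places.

Noncentrality parameter: δ = d·√n = 0.70 × √15 = 2.7111
Critical value for a two-sided test at α = 0.05: z_{α/2} = 1.960.
Power = Φ(δ − 1.960) + Φ(−δ − 1.960) = Φ(0.751) + Φ(-4.671) = 0.7737 + 0.0000 = 0.7737.
Type II error: β = 1 − power = 1 − 0.7737 = 0.2263.

β ≈ 0.226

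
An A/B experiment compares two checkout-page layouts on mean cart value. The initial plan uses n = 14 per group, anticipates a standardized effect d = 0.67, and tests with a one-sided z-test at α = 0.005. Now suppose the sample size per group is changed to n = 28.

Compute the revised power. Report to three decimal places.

Power ≈ 0.473

With n = 28 per group: δ = d·√(n/2) = 0.67 × √(28/2) = 2.5069. Critical value z_{0.005} = 2.576.
Revised power = P(Z > 2.576 − δ) = Φ(-0.069) = 0.4725.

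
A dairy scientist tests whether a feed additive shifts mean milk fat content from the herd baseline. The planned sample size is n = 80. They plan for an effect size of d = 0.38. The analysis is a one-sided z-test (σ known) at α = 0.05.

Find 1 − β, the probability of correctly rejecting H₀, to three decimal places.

Noncentrality parameter: δ = d·√n = 0.38 × √80 = 3.3988
Critical value for a one-sided test at α = 0.05: z_α = 1.645.
Power = P(Z > 1.645 − δ) = Φ(1.754) = 0.9603.

Power ≈ 0.960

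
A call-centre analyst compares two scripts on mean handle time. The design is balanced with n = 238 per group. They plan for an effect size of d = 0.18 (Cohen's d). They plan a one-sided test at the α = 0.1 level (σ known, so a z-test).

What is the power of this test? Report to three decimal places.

Power ≈ 0.752

Noncentrality parameter: λ = d·√(n/2) = 0.18 × √(238/2) = 1.9636
One-sided α = 0.1 → critical value z_{0.1} = 1.282.
Power = Φ(λ − 1.282) = Φ(0.682) = 0.7524.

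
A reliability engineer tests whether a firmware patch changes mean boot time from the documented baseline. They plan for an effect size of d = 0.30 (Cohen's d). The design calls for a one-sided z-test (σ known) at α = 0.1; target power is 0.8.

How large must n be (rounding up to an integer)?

n = 51

For power 0.8 need Φ(δ − z_{0.1}) = 0.8, so δ = z_{0.1} + z_{0.20} = 1.282 + 0.842 = 2.123.
δ = d·√n ⇒ n = (δ/d)² = (2.123 / 0.30)² = 50.09.
Round up to the next whole unit.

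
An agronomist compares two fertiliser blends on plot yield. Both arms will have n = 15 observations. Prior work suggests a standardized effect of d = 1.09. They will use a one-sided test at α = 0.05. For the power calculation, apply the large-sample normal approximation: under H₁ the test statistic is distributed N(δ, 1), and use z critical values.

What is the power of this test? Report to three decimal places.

Power ≈ 0.910

Noncentrality parameter: δ = d·√(n/2) = 1.09 × √(15/2) = 2.9851
One-sided α = 0.05 → critical value z_{0.05} = 1.645.
Power = P(Z > 1.645 − δ) = Φ(1.340) = 0.9099.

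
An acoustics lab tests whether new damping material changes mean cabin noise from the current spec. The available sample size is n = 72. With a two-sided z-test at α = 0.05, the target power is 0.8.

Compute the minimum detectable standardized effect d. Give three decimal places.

d ≈ 0.330

Required noncentrality: δ = z_{0.025} + z_{0.20} = 1.960 + 0.842 = 2.802.
(Lower-tail contribution to power is negligible for δ > 0.)
δ = d·√n ⇒ d = δ/√n = 2.802/√72 = 0.3302.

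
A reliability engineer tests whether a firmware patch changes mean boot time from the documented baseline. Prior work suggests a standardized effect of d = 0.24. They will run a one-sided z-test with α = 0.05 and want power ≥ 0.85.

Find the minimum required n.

Set Φ(δ − 1.645) = 0.85; then δ − 1.645 = Φ⁻¹(0.85) = 1.036, giving δ = 2.681.
δ = d·√n ⇒ n = (δ/d)² = (2.681 / 0.24)² = 124.81.
Round up to the next whole unit.

n = 125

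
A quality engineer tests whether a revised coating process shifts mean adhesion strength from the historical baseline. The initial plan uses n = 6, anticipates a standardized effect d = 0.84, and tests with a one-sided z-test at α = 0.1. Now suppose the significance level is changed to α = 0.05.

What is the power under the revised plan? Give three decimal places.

δ = d·√n = 0.84 × √6 = 2.0576 (unchanged). New critical value: z_{0.05} = 1.645.
Revised power = Φ(δ − 1.645) = Φ(0.413) = 0.6601.

Power ≈ 0.660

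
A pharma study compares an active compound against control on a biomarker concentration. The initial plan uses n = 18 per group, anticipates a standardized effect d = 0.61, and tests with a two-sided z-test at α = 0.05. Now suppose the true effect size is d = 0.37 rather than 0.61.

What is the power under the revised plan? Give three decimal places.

With d = 0.37: δ = d·√(n/2) = 0.37 × √(18/2) = 1.1100. Critical value z_{0.025} = 1.960.
Revised power = Φ(δ − 1.960) + Φ(−δ − 1.960) = Φ(-0.850) + Φ(-3.070) = 0.1977 + 0.0011 = 0.1987.

Power ≈ 0.199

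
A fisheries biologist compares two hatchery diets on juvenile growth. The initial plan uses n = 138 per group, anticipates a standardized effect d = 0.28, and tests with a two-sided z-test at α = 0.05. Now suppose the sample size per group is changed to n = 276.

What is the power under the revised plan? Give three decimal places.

Power ≈ 0.908

With n = 276 per group: δ = d·√(n/2) = 0.28 × √(276/2) = 3.2893. Critical value z_{0.025} = 1.960.
Revised power = Φ(δ − 1.960) + Φ(−δ − 1.960) = Φ(1.329) + Φ(-5.249) = 0.9081 + 0.0000 = 0.9081.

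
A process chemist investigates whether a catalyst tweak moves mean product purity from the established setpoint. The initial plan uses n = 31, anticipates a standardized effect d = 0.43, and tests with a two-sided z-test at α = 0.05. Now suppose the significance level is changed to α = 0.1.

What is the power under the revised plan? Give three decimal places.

δ = d·√n = 0.43 × √31 = 2.3941 (unchanged). New critical value: z_{0.05} = 1.645.
Revised power = Φ(δ − 1.645) + Φ(−δ − 1.645) = Φ(0.749) + Φ(-4.039) = 0.7732 + 0.0000 = 0.7732.

Power ≈ 0.773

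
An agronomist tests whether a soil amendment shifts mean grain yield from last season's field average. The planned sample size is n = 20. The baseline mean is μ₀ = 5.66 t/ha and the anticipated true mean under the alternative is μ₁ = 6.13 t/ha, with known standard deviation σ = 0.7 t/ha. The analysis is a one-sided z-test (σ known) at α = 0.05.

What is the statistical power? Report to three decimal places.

Standardized effect: d = |μ₁ − μ₀| / σ = |6.13 − 5.66| / 0.7 = 0.6714
Noncentrality parameter: δ = d·√n = 0.6714 × √20 = 3.0027
One-sided α = 0.05 → critical value z_{0.05} = 1.645.
Power = Φ(δ − 1.645) = Φ(1.358) = 0.9127.

Power ≈ 0.913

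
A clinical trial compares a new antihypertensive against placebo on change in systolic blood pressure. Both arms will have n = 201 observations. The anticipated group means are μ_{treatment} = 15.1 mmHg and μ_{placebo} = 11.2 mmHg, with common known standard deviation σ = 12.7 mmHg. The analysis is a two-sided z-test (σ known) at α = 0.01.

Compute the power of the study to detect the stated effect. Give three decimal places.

Standardized effect: d = |μ_{treatment} − μ_{placebo}| / σ = |15.1 − 11.2| / 12.7 = 0.3071
Noncentrality parameter: δ = d·√(n/2) = 0.3071 × √(201/2) = 3.0785
Two-sided α = 0.01 → critical value z_{0.005} = 2.576.
Power = Φ(δ − 2.576) + Φ(−δ − 2.576) = Φ(0.503) + Φ(-5.654) = 0.6924 + 0.0000 = 0.6924.

Power ≈ 0.692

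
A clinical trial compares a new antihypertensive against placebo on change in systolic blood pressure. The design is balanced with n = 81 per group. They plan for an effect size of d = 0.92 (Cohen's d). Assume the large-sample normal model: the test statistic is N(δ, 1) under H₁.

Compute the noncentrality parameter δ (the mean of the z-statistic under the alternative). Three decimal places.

δ ≈ 5.855

δ = d·√(n/2) = 0.92 × √(81/2) = 5.8548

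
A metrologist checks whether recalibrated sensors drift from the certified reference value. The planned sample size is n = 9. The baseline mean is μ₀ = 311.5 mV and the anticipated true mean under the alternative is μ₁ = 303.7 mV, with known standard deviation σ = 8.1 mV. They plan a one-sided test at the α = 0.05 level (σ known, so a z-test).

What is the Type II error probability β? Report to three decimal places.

Standardized effect: d = |μ₁ − μ₀| / σ = |303.7 − 311.5| / 8.1 = 0.9630
Noncentrality parameter: λ = d·√n = 0.9630 × √9 = 2.8889
One-sided α = 0.05 → critical value z_{0.05} = 1.645.
Power = Φ(λ − 1.645) = Φ(1.244) = 0.8933.
Type II error: β = 1 − power = 1 − 0.8933 = 0.1067.

β ≈ 0.107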